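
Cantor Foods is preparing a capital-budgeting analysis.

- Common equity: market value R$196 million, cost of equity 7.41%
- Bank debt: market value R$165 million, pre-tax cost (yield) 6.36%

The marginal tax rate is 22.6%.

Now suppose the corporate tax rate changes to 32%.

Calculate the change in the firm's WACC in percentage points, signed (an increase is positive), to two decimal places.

Current WACC:
Total capital V = 196 + 165 = 361.
Equity: weight = 196/361 = 0.5429; cost = 7.41%.
Bank debt: weight = 165/361 = 0.4571; after-tax cost = 6.36% × (1 − 22.6%) = 4.9226%.
WACC = 0.5429 × 7.4100% + 0.4571 × 4.9226% = 6.2731%.
After the change:
Total capital V = 196 + 165 = 361.
Equity: weight = 196/361 = 0.5429; cost = 7.41%.
Bank debt: weight = 165/361 = 0.4571; after-tax cost = 6.36% × (1 − 32%) = 4.3248%.
WACC = 0.5429 × 7.4100% + 0.4571 × 4.3248% = 5.9999%.
Change in WACC = 5.9999% − 6.2731% = -0.2733 pp.

-0.27 pp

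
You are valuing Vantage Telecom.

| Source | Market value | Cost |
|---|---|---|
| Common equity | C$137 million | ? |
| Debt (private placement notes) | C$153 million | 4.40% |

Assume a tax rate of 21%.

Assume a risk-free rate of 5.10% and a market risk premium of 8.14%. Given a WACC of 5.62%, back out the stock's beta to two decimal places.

Total capital V = 137 + 153 = 290.
Equity weight = 137/290 = 0.4724.
Private placement notes weight = 153/290 = 0.5276.
Debt contribution = 0.5276 × 4.4% × (1 − 21%) = 1.8339%.
Required equity contribution = 5.62% − 1.8339% = 3.7861%  ⇒  Re = 8.0144%.
CAPM: 8.0144% = 5.1% + β × 8.14%  ⇒  β = 0.3580.

0.36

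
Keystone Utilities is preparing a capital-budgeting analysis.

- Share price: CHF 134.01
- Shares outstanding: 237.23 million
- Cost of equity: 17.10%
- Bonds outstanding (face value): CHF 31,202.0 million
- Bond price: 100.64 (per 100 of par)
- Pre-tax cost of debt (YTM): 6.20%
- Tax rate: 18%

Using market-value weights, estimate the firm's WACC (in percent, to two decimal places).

11.13%

Market value of equity E = 134.01 × 237.23m = 31791.1923m. Market value of debt D = 31202m × 100.64/100 = 31401.6928m.
Total capital V = 31791.1923 + 31401.6928 = 63192.8851.
Equity: weight = 31791.1923/63192.8851 = 0.5031; cost = 17.1%.
Bonds outstanding: weight = 31401.6928/63192.8851 = 0.4969; after-tax cost = 6.2% × (1 − 18%) = 5.0840%.
WACC = 0.5031 × 17.1000% + 0.4969 × 5.0840% = 11.1290%.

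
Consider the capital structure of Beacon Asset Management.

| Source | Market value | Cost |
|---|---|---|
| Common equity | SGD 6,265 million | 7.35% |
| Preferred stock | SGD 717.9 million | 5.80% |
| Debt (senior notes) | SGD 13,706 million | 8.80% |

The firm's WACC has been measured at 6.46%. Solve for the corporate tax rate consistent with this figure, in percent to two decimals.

Total capital V = 6265 + 717.9 + 13706 = 20688.9.
Equity weight = 6265/20688.9 = 0.3028.
Preferred weight = 717.9/20688.9 = 0.0347.
Senior notes weight = 13706/20688.9 = 0.6625.
Equity contribution = 0.3028 × 7.35% = 2.2257%.
Preferred contribution = 0.0347 × 5.8% = 0.2013%.
Debt contribution must be 6.46% − 2.4270% = 4.0330%.
0.6625 × 8.8% × (1 − T) = 4.0330%  ⇒  (1 − T) = 0.6918.
T = 30.8210%.

30.82%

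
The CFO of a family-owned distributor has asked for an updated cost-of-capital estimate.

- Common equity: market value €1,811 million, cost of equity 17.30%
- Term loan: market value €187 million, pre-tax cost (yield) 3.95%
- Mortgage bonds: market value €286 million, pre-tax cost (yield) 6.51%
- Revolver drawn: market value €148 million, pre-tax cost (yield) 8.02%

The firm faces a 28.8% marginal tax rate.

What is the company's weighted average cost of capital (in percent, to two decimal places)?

13.99%

Total capital V = 1811 + 187 + 286 + 148 = 2432.
Equity: weight = 1811/2432 = 0.7447; cost = 17.3%.
Term loan: weight = 187/2432 = 0.0769; after-tax cost = 3.95% × (1 − 28.8%) = 2.8124%.
Mortgage bonds: weight = 286/2432 = 0.1176; after-tax cost = 6.51% × (1 − 28.8%) = 4.6351%.
Revolver drawn: weight = 148/2432 = 0.0609; after-tax cost = 8.02% × (1 − 28.8%) = 5.7102%.
WACC = 0.7447 × 17.3000% + 0.0769 × 2.8124% + 0.1176 × 4.6351% + 0.0609 × 5.7102% = 13.9914%.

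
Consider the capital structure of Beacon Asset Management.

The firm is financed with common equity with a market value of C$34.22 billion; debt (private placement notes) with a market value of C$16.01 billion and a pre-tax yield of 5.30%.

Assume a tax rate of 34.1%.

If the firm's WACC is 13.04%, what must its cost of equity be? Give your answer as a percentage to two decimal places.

Total capital V = 34.22 + 16.01 = 50.23.
Equity weight = 34.22/50.23 = 0.6813.
Private placement notes weight = 16.01/50.23 = 0.3187.
Debt contribution = 0.3187 × 5.3% × (1 − 34.1%) = 1.1132%.
Required equity contribution = 13.04% − 1.1132% = 11.9268%.
Re = 11.9268% / 0.6813 = 17.5068%.

17.51%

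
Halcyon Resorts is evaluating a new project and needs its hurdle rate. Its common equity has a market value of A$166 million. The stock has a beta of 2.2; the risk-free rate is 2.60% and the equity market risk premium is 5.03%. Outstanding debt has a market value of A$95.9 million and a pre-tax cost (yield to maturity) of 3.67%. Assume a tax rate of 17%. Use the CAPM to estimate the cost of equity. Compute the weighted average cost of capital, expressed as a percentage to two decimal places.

9.78%

Cost of equity via CAPM: Re = 2.6% + 2.2 × 5.03% = 13.6660%.
Total capital V = 166 + 95.9 = 261.9.
Equity: weight = 166/261.9 = 0.6338; cost = 13.666%.
Debt: weight = 95.9/261.9 = 0.3662; after-tax cost = 3.67% × (1 − 17%) = 3.0461%.
WACC = 0.6338 × 13.6660% + 0.3662 × 3.0461% = 9.7773%.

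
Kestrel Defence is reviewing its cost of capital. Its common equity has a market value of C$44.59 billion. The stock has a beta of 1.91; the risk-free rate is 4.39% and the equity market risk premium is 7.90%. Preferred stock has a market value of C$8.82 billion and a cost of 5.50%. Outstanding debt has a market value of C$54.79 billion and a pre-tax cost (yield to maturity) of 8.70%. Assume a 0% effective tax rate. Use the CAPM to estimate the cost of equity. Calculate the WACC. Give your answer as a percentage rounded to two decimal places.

Cost of equity via CAPM: Re = 4.39% + 1.91 × 7.9% = 19.4790%.
Total capital V = 44.59 + 8.82 + 54.79 = 108.2.
Equity: weight = 44.59/108.2 = 0.4121; cost = 19.479%.
Preferred: weight = 8.82/108.2 = 0.0815; cost = 5.5%.
Debt: weight = 54.79/108.2 = 0.5064; after-tax cost = 8.7% × (1 − 0%) = 8.7000%.
WACC = 0.4121 × 19.4790% + 0.0815 × 5.5000% + 0.5064 × 8.7000% = 12.8813%.

12.88%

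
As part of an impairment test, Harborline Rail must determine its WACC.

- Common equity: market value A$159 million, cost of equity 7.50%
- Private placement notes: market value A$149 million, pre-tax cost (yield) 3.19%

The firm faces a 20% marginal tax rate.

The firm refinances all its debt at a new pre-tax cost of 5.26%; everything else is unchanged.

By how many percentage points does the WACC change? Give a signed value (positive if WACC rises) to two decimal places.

Current WACC:
Total capital V = 159 + 149 = 308.
Equity: weight = 159/308 = 0.5162; cost = 7.5%.
Private placement notes: weight = 149/308 = 0.4838; after-tax cost = 3.19% × (1 − 20%) = 2.5520%.
WACC = 0.5162 × 7.5000% + 0.4838 × 2.5520% = 5.1063%.
After the change:
Total capital V = 159 + 149 = 308.
Equity: weight = 159/308 = 0.5162; cost = 7.5%.
Private placement notes: weight = 149/308 = 0.4838; after-tax cost = 5.26% × (1 − 20%) = 4.2080%.
WACC = 0.5162 × 7.5000% + 0.4838 × 4.2080% = 5.9074%.
Change in WACC = 5.9074% − 5.1063% = 0.8011 pp.

+0.80 pp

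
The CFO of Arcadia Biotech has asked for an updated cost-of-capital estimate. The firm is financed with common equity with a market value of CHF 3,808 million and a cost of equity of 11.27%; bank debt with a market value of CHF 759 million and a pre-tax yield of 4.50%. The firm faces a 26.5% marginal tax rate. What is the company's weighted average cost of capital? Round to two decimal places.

Total capital V = 3808 + 759 = 4567.
Equity: weight = 3808/4567 = 0.8338; cost = 11.27%.
Bank debt: weight = 759/4567 = 0.1662; after-tax cost = 4.5% × (1 − 26.5%) = 3.3075%.
WACC = 0.8338 × 11.2700% + 0.1662 × 3.3075% = 9.9467%.

9.95%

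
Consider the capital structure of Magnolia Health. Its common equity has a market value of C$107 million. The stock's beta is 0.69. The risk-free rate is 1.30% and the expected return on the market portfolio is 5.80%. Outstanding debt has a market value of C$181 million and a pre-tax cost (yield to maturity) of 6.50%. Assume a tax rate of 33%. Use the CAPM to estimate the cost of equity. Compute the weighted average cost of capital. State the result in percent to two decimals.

4.37%

Market risk premium = 5.8% − 1.3% = 4.5%.
Cost of equity via CAPM: Re = 1.3% + 0.69 × 4.5% = 4.4050%.
Total capital V = 107 + 181 = 288.
Equity: weight = 107/288 = 0.3715; cost = 4.405%.
Debt: weight = 181/288 = 0.6285; after-tax cost = 6.5% × (1 − 33%) = 4.3550%.
WACC = 0.3715 × 4.4050% + 0.6285 × 4.3550% = 4.3736%.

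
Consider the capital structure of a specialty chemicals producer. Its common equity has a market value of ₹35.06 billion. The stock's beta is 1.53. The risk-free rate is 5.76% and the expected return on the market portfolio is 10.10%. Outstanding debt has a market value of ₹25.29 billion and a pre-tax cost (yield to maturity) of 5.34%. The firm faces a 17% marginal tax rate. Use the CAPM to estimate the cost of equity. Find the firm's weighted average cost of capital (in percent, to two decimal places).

Market risk premium = 10.1% − 5.76% = 4.34%.
Cost of equity via CAPM: Re = 5.76% + 1.53 × 4.34% = 12.4002%.
Total capital V = 35.06 + 25.29 = 60.35.
Equity: weight = 35.06/60.35 = 0.5809; cost = 12.4002%.
Debt: weight = 25.29/60.35 = 0.4191; after-tax cost = 5.34% × (1 − 17%) = 4.4322%.
WACC = 0.5809 × 12.4002% + 0.4191 × 4.4322% = 9.0612%.

9.06%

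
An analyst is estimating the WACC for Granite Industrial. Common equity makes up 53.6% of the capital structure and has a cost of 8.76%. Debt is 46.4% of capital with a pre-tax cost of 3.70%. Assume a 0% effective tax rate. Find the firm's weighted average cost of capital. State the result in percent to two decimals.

After-tax cost of debt = 3.7% × (1 − 0%) = 3.7000%.
WACC = 0.536 × 8.7600% + 0.464 × 3.7000% = 6.4122%.

6.41%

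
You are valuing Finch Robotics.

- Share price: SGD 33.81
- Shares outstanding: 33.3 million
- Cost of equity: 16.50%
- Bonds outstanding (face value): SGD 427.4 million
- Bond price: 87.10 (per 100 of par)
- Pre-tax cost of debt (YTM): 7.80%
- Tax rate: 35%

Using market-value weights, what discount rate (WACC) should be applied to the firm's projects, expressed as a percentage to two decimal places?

13.66%

Market value of equity E = 33.81 × 33.3m = 1125.873m. Market value of debt D = 427.4m × 87.1/100 = 372.2654m.
Total capital V = 1125.873 + 372.2654 = 1498.1384.
Equity: weight = 1125.873/1498.1384 = 0.7515; cost = 16.5%.
Bonds outstanding: weight = 372.2654/1498.1384 = 0.2485; after-tax cost = 7.8% × (1 − 35%) = 5.0700%.
WACC = 0.7515 × 16.5000% + 0.2485 × 5.0700% = 13.6598%.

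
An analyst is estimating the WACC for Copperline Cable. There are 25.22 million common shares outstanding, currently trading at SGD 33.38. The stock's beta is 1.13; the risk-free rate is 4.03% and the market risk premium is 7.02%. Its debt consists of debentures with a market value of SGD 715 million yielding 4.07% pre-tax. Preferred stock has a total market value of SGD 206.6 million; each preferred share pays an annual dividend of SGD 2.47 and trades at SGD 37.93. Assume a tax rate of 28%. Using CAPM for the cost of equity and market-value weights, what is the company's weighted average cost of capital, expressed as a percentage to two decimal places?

Cost of equity via CAPM: Re = 4.03% + 1.13 × 7.02% = 11.9626%.
Cost of preferred: Rp = 2.47 / 37.93 = 6.5120%.
Market value of equity E = 33.38 × 25.22m = 841.8436m.
Total capital V = 841.8436 + 206.6 + 715 = 1763.4436.
Equity: weight = 841.8436/1763.4436 = 0.4774; cost = 11.9626%.
Preferred: weight = 206.6/1763.4436 = 0.1172; cost = 6.512%.
Debentures: weight = 715/1763.4436 = 0.4055; after-tax cost = 4.07% × (1 − 28%) = 2.9304%.
WACC = 0.4774 × 11.9626% + 0.1172 × 6.5120% + 0.4055 × 2.9304% = 7.6619%.

7.66%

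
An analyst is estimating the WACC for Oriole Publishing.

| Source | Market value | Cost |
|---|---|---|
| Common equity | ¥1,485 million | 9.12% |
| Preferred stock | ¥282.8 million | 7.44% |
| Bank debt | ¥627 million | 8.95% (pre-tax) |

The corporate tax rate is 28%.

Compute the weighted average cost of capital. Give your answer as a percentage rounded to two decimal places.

8.22%

Total capital V = 1485 + 282.8 + 627 = 2394.8.
Equity: weight = 1485/2394.8 = 0.6201; cost = 9.12%.
Preferred: weight = 282.8/2394.8 = 0.1181; cost = 7.44%.
Bank debt: weight = 627/2394.8 = 0.2618; after-tax cost = 8.95% × (1 − 28%) = 6.4440%.
WACC = 0.6201 × 9.1200% + 0.1181 × 7.4400% + 0.2618 × 6.4440% = 8.2210%.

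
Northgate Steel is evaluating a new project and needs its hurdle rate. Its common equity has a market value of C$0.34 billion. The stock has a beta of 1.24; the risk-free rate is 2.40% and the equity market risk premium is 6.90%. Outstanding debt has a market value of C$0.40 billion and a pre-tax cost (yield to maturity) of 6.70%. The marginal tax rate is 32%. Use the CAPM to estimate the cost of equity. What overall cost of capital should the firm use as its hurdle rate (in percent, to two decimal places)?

7.50%

Cost of equity via CAPM: Re = 2.4% + 1.24 × 6.9% = 10.9560%.
Total capital V = 0.34 + 0.4 = 0.74.
Equity: weight = 0.34/0.74 = 0.4595; cost = 10.956%.
Debt: weight = 0.4/0.74 = 0.5405; after-tax cost = 6.7% × (1 − 32%) = 4.5560%.
WACC = 0.4595 × 10.9560% + 0.5405 × 4.5560% = 7.4965%.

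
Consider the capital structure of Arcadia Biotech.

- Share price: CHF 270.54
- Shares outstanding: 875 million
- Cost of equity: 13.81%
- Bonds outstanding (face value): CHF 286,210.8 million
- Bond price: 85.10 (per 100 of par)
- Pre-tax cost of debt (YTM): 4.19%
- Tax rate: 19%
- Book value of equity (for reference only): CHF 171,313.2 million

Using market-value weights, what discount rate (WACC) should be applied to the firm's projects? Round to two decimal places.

8.53%

Market value of equity E = 270.54 × 875m = 236722.5m. Market value of debt D = 286210.8m × 85.1/100 = 243565.3908m.
Total capital V = 236722.5 + 243565.3908 = 480287.8908.
Equity: weight = 236722.5/480287.8908 = 0.4929; cost = 13.81%.
Bonds outstanding: weight = 243565.3908/480287.8908 = 0.5071; after-tax cost = 4.19% × (1 − 19%) = 3.3939%.
WACC = 0.4929 × 13.8100% + 0.5071 × 3.3939% = 8.5277%.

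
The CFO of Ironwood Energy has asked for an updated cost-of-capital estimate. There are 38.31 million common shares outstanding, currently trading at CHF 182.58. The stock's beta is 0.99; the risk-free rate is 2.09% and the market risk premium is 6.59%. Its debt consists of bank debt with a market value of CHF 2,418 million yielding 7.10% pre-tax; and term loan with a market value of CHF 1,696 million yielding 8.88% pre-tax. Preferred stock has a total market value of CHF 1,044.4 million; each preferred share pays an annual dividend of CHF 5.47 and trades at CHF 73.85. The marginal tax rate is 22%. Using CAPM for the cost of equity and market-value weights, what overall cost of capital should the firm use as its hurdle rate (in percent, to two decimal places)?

Cost of equity via CAPM: Re = 2.09% + 0.99 × 6.59% = 8.6141%.
Cost of preferred: Rp = 5.47 / 73.85 = 7.4069%.
Market value of equity E = 182.58 × 38.31m = 6994.6398m.
Total capital V = 6994.6398 + 1044.4 + 2418 + 1696 = 12153.0398.
Equity: weight = 6994.6398/12153.0398 = 0.5755; cost = 8.6141%.
Preferred: weight = 1044.4/12153.0398 = 0.0859; cost = 7.4069%.
Bank debt: weight = 2418/12153.0398 = 0.1990; after-tax cost = 7.1% × (1 − 22%) = 5.5380%.
Term loan: weight = 1696/12153.0398 = 0.1396; after-tax cost = 8.88% × (1 − 22%) = 6.9264%.
WACC = 0.5755 × 8.6141% + 0.0859 × 7.4069% + 0.1990 × 5.5380% + 0.1396 × 6.9264% = 7.6628%.

7.66%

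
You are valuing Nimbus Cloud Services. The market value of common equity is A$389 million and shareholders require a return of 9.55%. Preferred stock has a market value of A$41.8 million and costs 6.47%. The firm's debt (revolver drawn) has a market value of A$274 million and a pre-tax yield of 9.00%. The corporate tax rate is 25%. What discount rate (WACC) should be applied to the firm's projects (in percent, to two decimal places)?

8.28%

Total capital V = 389 + 41.8 + 274 = 704.8.
Equity: weight = 389/704.8 = 0.5519; cost = 9.55%.
Preferred: weight = 41.8/704.8 = 0.0593; cost = 6.47%.
Revolver drawn: weight = 274/704.8 = 0.3888; after-tax cost = 9% × (1 − 25%) = 6.7500%.
WACC = 0.5519 × 9.5500% + 0.0593 × 6.4700% + 0.3888 × 6.7500% = 8.2788%.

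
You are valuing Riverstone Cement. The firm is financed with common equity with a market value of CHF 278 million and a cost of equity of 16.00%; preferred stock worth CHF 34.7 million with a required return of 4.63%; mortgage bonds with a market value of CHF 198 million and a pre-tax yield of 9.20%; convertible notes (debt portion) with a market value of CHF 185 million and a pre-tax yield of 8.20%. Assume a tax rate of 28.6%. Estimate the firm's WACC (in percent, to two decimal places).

Total capital V = 278 + 34.7 + 198 + 185 = 695.7.
Equity: weight = 278/695.7 = 0.3996; cost = 16%.
Preferred: weight = 34.7/695.7 = 0.0499; cost = 4.63%.
Mortgage bonds: weight = 198/695.7 = 0.2846; after-tax cost = 9.2% × (1 − 28.6%) = 6.5688%.
Convertible notes (debt portion): weight = 185/695.7 = 0.2659; after-tax cost = 8.2% × (1 − 28.6%) = 5.8548%.
WACC = 0.3996 × 16.0000% + 0.0499 × 4.6300% + 0.2846 × 6.5688% + 0.2659 × 5.8548% = 10.0509%.

10.05%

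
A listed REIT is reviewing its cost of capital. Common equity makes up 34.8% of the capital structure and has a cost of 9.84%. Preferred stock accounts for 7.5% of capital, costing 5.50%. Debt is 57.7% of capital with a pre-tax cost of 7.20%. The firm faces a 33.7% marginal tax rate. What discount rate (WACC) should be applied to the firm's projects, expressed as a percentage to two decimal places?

After-tax cost of debt = 7.2% × (1 − 33.7%) = 4.7736%.
WACC = 0.348 × 9.8400% + 0.075 × 5.5000% + 0.577 × 4.7736% = 6.5912%.

6.59%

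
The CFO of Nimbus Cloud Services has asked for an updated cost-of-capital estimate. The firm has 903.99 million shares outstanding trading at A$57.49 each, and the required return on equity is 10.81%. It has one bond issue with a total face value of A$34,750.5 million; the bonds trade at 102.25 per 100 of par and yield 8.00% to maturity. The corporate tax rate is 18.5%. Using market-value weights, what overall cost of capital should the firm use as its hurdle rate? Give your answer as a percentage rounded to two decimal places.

Market value of equity E = 57.49 × 903.99m = 51970.3851m. Market value of debt D = 34750.5m × 102.25/100 = 35532.38625m.
Total capital V = 51970.3851 + 35532.38625 = 87502.77135.
Equity: weight = 51970.3851/87502.77135 = 0.5939; cost = 10.81%.
Bonds outstanding: weight = 35532.38625/87502.77135 = 0.4061; after-tax cost = 8% × (1 − 18.5%) = 6.5200%.
WACC = 0.5939 × 10.8100% + 0.4061 × 6.5200% = 9.0680%.

9.07%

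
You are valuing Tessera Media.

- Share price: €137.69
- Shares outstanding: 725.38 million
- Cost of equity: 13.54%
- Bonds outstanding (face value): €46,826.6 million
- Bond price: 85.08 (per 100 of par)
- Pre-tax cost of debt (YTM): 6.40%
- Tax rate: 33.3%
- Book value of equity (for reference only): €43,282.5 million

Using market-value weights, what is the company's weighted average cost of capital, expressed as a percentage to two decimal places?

Market value of equity E = 137.69 × 725.38m = 99877.5722m. Market value of debt D = 46826.6m × 85.08/100 = 39840.07128m.
Total capital V = 99877.5722 + 39840.07128 = 139717.64348.
Equity: weight = 99877.5722/139717.64348 = 0.7149; cost = 13.54%.
Bonds outstanding: weight = 39840.07128/139717.64348 = 0.2851; after-tax cost = 6.4% × (1 − 33.3%) = 4.2688%.
WACC = 0.7149 × 13.5400% + 0.2851 × 4.2688% = 10.8963%.

10.90%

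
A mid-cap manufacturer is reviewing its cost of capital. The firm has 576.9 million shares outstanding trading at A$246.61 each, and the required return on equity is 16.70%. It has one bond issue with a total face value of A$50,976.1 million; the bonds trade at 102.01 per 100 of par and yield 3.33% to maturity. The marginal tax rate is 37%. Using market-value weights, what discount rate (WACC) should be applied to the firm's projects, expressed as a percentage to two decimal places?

Market value of equity E = 246.61 × 576.9m = 142269.309m. Market value of debt D = 50976.1m × 102.01/100 = 52000.71961m.
Total capital V = 142269.309 + 52000.71961 = 194270.02861.
Equity: weight = 142269.309/194270.02861 = 0.7323; cost = 16.7%.
Bonds outstanding: weight = 52000.71961/194270.02861 = 0.2677; after-tax cost = 3.33% × (1 − 37%) = 2.0979%.
WACC = 0.7323 × 16.7000% + 0.2677 × 2.0979% = 12.7914%.

12.79%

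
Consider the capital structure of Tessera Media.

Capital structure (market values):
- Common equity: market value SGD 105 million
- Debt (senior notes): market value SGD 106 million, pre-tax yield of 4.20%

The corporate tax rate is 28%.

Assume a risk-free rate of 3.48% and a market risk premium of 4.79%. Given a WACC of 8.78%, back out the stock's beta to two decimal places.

Total capital V = 105 + 106 = 211.
Equity weight = 105/211 = 0.4976.
Senior notes weight = 106/211 = 0.5024.
Debt contribution = 0.5024 × 4.2% × (1 − 28%) = 1.5192%.
Required equity contribution = 8.78% − 1.5192% = 7.2608%  ⇒  Re = 14.5908%.
CAPM: 14.5908% = 3.48% + β × 4.79%  ⇒  β = 2.3196.

2.32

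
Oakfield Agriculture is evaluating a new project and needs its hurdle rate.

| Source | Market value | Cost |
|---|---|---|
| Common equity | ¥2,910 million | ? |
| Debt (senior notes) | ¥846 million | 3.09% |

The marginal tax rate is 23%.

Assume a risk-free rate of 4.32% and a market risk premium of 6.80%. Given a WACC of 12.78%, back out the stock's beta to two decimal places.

Total capital V = 2910 + 846 = 3756.
Equity weight = 2910/3756 = 0.7748.
Senior notes weight = 846/3756 = 0.2252.
Debt contribution = 0.2252 × 3.09% × (1 − 23%) = 0.5359%.
Required equity contribution = 12.78% − 0.5359% = 12.2441%  ⇒  Re = 15.8037%.
CAPM: 15.8037% = 4.32% + β × 6.8%  ⇒  β = 1.6888.

1.69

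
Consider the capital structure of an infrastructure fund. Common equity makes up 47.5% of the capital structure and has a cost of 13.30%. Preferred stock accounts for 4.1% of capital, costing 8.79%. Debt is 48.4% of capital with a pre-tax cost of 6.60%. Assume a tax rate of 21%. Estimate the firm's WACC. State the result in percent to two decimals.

9.20%

After-tax cost of debt = 6.6% × (1 − 21%) = 5.2140%.
WACC = 0.475 × 13.3000% + 0.041 × 8.7900% + 0.484 × 5.2140% = 9.2015%.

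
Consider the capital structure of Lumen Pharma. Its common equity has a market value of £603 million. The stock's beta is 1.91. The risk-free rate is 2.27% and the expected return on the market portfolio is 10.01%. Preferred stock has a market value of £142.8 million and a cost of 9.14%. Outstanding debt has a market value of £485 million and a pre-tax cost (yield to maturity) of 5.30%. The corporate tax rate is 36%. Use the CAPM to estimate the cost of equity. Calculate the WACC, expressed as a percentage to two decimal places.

Market risk premium = 10.01% − 2.27% = 7.74%.
Cost of equity via CAPM: Re = 2.27% + 1.91 × 7.74% = 17.0534%.
Total capital V = 603 + 142.8 + 485 = 1230.8.
Equity: weight = 603/1230.8 = 0.4899; cost = 17.0534%.
Preferred: weight = 142.8/1230.8 = 0.1160; cost = 9.14%.
Debt: weight = 485/1230.8 = 0.3941; after-tax cost = 5.3% × (1 − 36%) = 3.3920%.
WACC = 0.4899 × 17.0534% + 0.1160 × 9.1400% + 0.3941 × 3.3920% = 10.7520%.

10.75%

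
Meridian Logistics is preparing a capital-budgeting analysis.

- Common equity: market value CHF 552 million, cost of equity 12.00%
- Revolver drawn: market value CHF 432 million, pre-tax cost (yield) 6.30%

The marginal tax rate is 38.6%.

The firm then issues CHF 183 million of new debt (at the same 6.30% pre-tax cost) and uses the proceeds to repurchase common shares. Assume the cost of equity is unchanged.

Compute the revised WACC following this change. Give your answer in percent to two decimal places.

After the change:
Total capital V = 369 + 615 = 984.
Equity: weight = 369/984 = 0.3750; cost = 12%.
Revolver drawn: weight = 615/984 = 0.6250; after-tax cost = 6.3% × (1 − 38.6%) = 3.8682%.
WACC = 0.3750 × 12.0000% + 0.6250 × 3.8682% = 6.9176%.

6.92%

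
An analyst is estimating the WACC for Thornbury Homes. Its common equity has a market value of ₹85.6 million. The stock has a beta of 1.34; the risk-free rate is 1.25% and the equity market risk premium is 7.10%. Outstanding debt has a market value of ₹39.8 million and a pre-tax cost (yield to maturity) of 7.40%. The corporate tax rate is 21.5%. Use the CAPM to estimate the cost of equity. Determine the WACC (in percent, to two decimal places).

9.19%

Cost of equity via CAPM: Re = 1.25% + 1.34 × 7.1% = 10.7640%.
Total capital V = 85.6 + 39.8 = 125.4.
Equity: weight = 85.6/125.4 = 0.6826; cost = 10.764%.
Debt: weight = 39.8/125.4 = 0.3174; after-tax cost = 7.4% × (1 − 21.5%) = 5.8090%.
WACC = 0.6826 × 10.7640% + 0.3174 × 5.8090% = 9.1914%.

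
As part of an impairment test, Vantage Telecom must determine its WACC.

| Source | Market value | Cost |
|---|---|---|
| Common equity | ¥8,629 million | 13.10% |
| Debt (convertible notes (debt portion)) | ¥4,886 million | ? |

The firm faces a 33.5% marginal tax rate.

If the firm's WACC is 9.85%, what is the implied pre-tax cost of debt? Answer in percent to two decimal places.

Total capital V = 8629 + 4886 = 13515.
Equity weight = 8629/13515 = 0.6385.
Convertible notes (debt portion) weight = 4886/13515 = 0.3615.
Equity contribution = 0.6385 × 13.1% = 8.3640%.
Remaining for debt = 9.85% − 8.3640% = 1.4860%.
Rd × (1 − 33.5%) × 0.3615 = 1.4860%  ⇒  Rd = 6.1809%.

6.18%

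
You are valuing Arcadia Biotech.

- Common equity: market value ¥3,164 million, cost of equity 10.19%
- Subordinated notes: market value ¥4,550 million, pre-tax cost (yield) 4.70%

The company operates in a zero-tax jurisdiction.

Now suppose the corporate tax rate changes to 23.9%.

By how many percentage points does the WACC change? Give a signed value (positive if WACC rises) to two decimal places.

-0.66 pp

Current WACC:
Total capital V = 3164 + 4550 = 7714.
Equity: weight = 3164/7714 = 0.4102; cost = 10.19%.
Subordinated notes: weight = 4550/7714 = 0.5898; after-tax cost = 4.7% × (1 − 0%) = 4.7000%.
WACC = 0.4102 × 10.1900% + 0.5898 × 4.7000% = 6.9518%.
After the change:
Total capital V = 3164 + 4550 = 7714.
Equity: weight = 3164/7714 = 0.4102; cost = 10.19%.
Subordinated notes: weight = 4550/7714 = 0.5898; after-tax cost = 4.7% × (1 − 23.9%) = 3.5767%.
WACC = 0.4102 × 10.1900% + 0.5898 × 3.5767% = 6.2892%.
Change in WACC = 6.2892% − 6.9518% = -0.6626 pp.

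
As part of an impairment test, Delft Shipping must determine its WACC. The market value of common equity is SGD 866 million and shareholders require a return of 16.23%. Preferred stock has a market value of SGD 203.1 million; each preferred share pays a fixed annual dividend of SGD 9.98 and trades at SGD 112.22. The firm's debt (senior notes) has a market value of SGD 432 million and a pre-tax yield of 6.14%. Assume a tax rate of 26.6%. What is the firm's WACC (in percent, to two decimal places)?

11.86%

Cost of preferred: Rp = 9.98 / 112.22 = 8.8932%.
Total capital V = 866 + 203.1 + 432 = 1501.1.
Equity: weight = 866/1501.1 = 0.5769; cost = 16.23%.
Preferred: weight = 203.1/1501.1 = 0.1353; cost = 8.8932%.
Senior notes: weight = 432/1501.1 = 0.2878; after-tax cost = 6.14% × (1 − 26.6%) = 4.5068%.
WACC = 0.5769 × 16.2300% + 0.1353 × 8.8932% + 0.2878 × 4.5068% = 11.8635%.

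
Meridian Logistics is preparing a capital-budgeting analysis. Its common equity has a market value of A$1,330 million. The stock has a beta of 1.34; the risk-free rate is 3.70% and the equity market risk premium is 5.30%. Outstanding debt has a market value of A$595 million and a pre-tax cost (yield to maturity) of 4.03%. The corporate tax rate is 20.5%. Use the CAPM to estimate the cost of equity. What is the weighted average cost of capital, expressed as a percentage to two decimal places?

Cost of equity via CAPM: Re = 3.7% + 1.34 × 5.3% = 10.8020%.
Total capital V = 1330 + 595 = 1925.
Equity: weight = 1330/1925 = 0.6909; cost = 10.802%.
Debt: weight = 595/1925 = 0.3091; after-tax cost = 4.03% × (1 − 20.5%) = 3.2039%.
WACC = 0.6909 × 10.8020% + 0.3091 × 3.2039% = 8.4535%.

8.45%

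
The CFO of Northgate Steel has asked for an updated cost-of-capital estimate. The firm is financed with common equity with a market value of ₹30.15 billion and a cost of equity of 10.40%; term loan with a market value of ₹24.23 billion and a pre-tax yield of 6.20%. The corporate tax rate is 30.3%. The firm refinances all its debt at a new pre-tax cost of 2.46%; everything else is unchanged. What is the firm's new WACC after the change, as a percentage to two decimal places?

6.53%

After the change:
Total capital V = 30.15 + 24.23 = 54.38.
Equity: weight = 30.15/54.38 = 0.5544; cost = 10.4%.
Term loan: weight = 24.23/54.38 = 0.4456; after-tax cost = 2.46% × (1 − 30.3%) = 1.7146%.
WACC = 0.5544 × 10.4000% + 0.4456 × 1.7146% = 6.5301%.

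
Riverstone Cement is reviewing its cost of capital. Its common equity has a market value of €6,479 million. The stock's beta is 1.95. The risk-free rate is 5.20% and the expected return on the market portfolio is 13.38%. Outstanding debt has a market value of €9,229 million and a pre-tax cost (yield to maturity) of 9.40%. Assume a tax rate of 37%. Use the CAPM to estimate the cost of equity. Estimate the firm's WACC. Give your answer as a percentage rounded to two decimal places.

12.20%

Market risk premium = 13.38% − 5.2% = 8.18%.
Cost of equity via CAPM: Re = 5.2% + 1.95 × 8.18% = 21.1510%.
Total capital V = 6479 + 9229 = 15708.
Equity: weight = 6479/15708 = 0.4125; cost = 21.151%.
Debt: weight = 9229/15708 = 0.5875; after-tax cost = 9.4% × (1 − 37%) = 5.9220%.
WACC = 0.4125 × 21.1510% + 0.5875 × 5.9220% = 12.2034%.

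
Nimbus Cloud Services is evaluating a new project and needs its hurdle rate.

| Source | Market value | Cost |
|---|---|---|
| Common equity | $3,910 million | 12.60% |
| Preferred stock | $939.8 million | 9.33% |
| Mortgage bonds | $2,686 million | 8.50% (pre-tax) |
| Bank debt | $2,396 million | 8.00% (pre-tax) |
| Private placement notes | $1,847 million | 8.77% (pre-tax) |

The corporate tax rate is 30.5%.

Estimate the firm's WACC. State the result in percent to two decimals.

8.36%

Total capital V = 3910 + 939.8 + 2686 + 2396 + 1847 = 11778.8.
Equity: weight = 3910/11778.8 = 0.3320; cost = 12.6%.
Preferred: weight = 939.8/11778.8 = 0.0798; cost = 9.33%.
Mortgage bonds: weight = 2686/11778.8 = 0.2280; after-tax cost = 8.5% × (1 − 30.5%) = 5.9075%.
Bank debt: weight = 2396/11778.8 = 0.2034; after-tax cost = 8% × (1 − 30.5%) = 5.5600%.
Private placement notes: weight = 1847/11778.8 = 0.1568; after-tax cost = 8.77% × (1 − 30.5%) = 6.0952%.
WACC = 0.3320 × 12.6000% + 0.0798 × 9.3300% + 0.2280 × 5.9075% + 0.2034 × 5.5600% + 0.1568 × 6.0952% = 8.3609%.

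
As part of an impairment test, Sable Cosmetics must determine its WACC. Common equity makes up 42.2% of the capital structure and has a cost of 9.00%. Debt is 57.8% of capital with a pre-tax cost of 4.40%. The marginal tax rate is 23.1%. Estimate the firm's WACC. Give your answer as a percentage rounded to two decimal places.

After-tax cost of debt = 4.4% × (1 − 23.1%) = 3.3836%.
WACC = 0.422 × 9.0000% + 0.578 × 3.3836% = 5.7537%.

5.75%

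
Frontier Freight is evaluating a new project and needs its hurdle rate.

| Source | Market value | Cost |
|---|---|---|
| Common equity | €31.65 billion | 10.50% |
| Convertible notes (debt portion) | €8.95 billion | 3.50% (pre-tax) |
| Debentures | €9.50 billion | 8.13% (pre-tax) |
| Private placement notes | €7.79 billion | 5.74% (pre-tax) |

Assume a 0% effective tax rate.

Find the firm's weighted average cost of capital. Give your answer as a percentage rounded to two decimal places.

Total capital V = 31.65 + 8.95 + 9.5 + 7.79 = 57.89.
Equity: weight = 31.65/57.89 = 0.5467; cost = 10.5%.
Convertible notes (debt portion): weight = 8.95/57.89 = 0.1546; after-tax cost = 3.5% × (1 − 0%) = 3.5000%.
Debentures: weight = 9.5/57.89 = 0.1641; after-tax cost = 8.13% × (1 − 0%) = 8.1300%.
Private placement notes: weight = 7.79/57.89 = 0.1346; after-tax cost = 5.74% × (1 − 0%) = 5.7400%.
WACC = 0.5467 × 10.5000% + 0.1546 × 3.5000% + 0.1641 × 8.1300% + 0.1346 × 5.7400% = 8.3883%.

8.39%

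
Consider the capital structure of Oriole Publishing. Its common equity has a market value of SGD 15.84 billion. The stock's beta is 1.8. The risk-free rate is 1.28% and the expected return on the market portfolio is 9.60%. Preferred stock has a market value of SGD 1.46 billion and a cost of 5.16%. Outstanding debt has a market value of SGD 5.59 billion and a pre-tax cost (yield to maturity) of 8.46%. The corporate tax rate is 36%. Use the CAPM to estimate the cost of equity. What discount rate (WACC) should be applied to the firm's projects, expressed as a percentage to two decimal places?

12.90%

Market risk premium = 9.6% − 1.28% = 8.32%.
Cost of equity via CAPM: Re = 1.28% + 1.8 × 8.32% = 16.2560%.
Total capital V = 15.84 + 1.46 + 5.59 = 22.89.
Equity: weight = 15.84/22.89 = 0.6920; cost = 16.256%.
Preferred: weight = 1.46/22.89 = 0.0638; cost = 5.16%.
Debt: weight = 5.59/22.89 = 0.2442; after-tax cost = 8.46% × (1 − 36%) = 5.4144%.
WACC = 0.6920 × 16.2560% + 0.0638 × 5.1600% + 0.2442 × 5.4144% = 12.9006%.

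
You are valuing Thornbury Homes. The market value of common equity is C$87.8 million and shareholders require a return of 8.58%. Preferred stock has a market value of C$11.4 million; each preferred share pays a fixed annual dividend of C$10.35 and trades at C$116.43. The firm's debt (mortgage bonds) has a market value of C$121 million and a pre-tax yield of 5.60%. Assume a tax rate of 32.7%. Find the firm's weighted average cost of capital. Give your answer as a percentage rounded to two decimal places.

5.95%

Cost of preferred: Rp = 10.35 / 116.43 = 8.8895%.
Total capital V = 87.8 + 11.4 + 121 = 220.2.
Equity: weight = 87.8/220.2 = 0.3987; cost = 8.58%.
Preferred: weight = 11.4/220.2 = 0.0518; cost = 8.8895%.
Mortgage bonds: weight = 121/220.2 = 0.5495; after-tax cost = 5.6% × (1 − 32.7%) = 3.7688%.
WACC = 0.3987 × 8.5800% + 0.0518 × 8.8895% + 0.5495 × 3.7688% = 5.9523%.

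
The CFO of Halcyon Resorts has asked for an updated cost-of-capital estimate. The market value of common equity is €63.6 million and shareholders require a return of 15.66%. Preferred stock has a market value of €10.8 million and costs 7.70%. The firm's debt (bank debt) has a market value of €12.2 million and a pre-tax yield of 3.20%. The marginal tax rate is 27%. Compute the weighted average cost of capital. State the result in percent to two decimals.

Total capital V = 63.6 + 10.8 + 12.2 = 86.6.
Equity: weight = 63.6/86.6 = 0.7344; cost = 15.66%.
Preferred: weight = 10.8/86.6 = 0.1247; cost = 7.7%.
Bank debt: weight = 12.2/86.6 = 0.1409; after-tax cost = 3.2% × (1 − 27%) = 2.3360%.
WACC = 0.7344 × 15.6600% + 0.1247 × 7.7000% + 0.1409 × 2.3360% = 12.7902%.

12.79%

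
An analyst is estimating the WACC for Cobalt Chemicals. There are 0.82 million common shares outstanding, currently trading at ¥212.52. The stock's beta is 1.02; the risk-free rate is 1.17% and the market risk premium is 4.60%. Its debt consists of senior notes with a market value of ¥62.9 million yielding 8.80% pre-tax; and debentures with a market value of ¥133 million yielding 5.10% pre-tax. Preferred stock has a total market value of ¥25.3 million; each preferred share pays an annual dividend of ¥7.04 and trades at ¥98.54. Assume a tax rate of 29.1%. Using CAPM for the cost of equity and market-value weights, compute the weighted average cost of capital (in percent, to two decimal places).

Cost of equity via CAPM: Re = 1.17% + 1.02 × 4.6% = 5.8620%.
Cost of preferred: Rp = 7.04 / 98.54 = 7.1443%.
Market value of equity E = 212.52 × 0.82m = 174.2664m.
Total capital V = 174.2664 + 25.3 + 62.9 + 133 = 395.4664.
Equity: weight = 174.2664/395.4664 = 0.4407; cost = 5.862%.
Preferred: weight = 25.3/395.4664 = 0.0640; cost = 7.1443%.
Senior notes: weight = 62.9/395.4664 = 0.1591; after-tax cost = 8.8% × (1 − 29.1%) = 6.2392%.
Debentures: weight = 133/395.4664 = 0.3363; after-tax cost = 5.1% × (1 − 29.1%) = 3.6159%.
WACC = 0.4407 × 5.8620% + 0.0640 × 7.1443% + 0.1591 × 6.2392% + 0.3363 × 3.6159% = 5.2486%.

5.25%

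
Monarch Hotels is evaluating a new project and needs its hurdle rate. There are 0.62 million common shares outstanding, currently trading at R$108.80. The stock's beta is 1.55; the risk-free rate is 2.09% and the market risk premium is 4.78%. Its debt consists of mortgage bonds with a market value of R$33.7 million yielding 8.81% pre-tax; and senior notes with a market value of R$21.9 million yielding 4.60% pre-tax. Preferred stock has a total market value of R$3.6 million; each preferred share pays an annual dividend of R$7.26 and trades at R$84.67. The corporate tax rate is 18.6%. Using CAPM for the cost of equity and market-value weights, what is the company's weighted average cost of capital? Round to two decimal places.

Cost of equity via CAPM: Re = 2.09% + 1.55 × 4.78% = 9.4990%.
Cost of preferred: Rp = 7.26 / 84.67 = 8.5745%.
Market value of equity E = 108.8 × 0.62m = 67.456m.
Total capital V = 67.456 + 3.6 + 33.7 + 21.9 = 126.656.
Equity: weight = 67.456/126.656 = 0.5326; cost = 9.499%.
Preferred: weight = 3.6/126.656 = 0.0284; cost = 8.5745%.
Mortgage bonds: weight = 33.7/126.656 = 0.2661; after-tax cost = 8.81% × (1 − 18.6%) = 7.1713%.
Senior notes: weight = 21.9/126.656 = 0.1729; after-tax cost = 4.6% × (1 − 18.6%) = 3.7444%.
WACC = 0.5326 × 9.4990% + 0.0284 × 8.5745% + 0.2661 × 7.1713% + 0.1729 × 3.7444% = 7.8584%.

7.86%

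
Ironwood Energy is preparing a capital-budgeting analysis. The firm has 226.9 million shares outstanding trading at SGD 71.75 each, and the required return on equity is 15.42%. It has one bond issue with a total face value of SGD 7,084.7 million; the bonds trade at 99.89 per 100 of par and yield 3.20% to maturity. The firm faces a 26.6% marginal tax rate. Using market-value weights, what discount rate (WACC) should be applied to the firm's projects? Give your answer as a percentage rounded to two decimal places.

11.46%

Market value of equity E = 71.75 × 226.9m = 16280.075m. Market value of debt D = 7084.7m × 99.89/100 = 7076.90683m.
Total capital V = 16280.075 + 7076.90683 = 23356.98183.
Equity: weight = 16280.075/23356.98183 = 0.6970; cost = 15.42%.
Bonds outstanding: weight = 7076.90683/23356.98183 = 0.3030; after-tax cost = 3.2% × (1 − 26.6%) = 2.3488%.
WACC = 0.6970 × 15.4200% + 0.3030 × 2.3488% = 11.4596%.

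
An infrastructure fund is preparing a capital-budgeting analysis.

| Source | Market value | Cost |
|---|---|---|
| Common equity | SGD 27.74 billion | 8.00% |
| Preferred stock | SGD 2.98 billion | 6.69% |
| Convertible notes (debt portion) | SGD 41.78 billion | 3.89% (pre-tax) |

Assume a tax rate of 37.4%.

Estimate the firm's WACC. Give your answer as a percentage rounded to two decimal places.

4.74%

Total capital V = 27.74 + 2.98 + 41.78 = 72.5.
Equity: weight = 27.74/72.5 = 0.3826; cost = 8%.
Preferred: weight = 2.98/72.5 = 0.0411; cost = 6.69%.
Convertible notes (debt portion): weight = 41.78/72.5 = 0.5763; after-tax cost = 3.89% × (1 − 37.4%) = 2.4351%.
WACC = 0.3826 × 8.0000% + 0.0411 × 6.6900% + 0.5763 × 2.4351% = 4.7393%.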